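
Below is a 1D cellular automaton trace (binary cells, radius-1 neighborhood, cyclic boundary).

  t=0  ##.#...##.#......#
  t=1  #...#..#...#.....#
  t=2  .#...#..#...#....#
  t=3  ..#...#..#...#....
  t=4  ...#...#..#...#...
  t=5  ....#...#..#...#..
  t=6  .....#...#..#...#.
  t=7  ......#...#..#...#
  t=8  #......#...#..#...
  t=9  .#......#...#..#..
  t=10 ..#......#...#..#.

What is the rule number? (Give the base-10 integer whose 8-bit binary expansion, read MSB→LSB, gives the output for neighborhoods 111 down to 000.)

  ### -> #   bit 7 = 1  t=0,i=0
  ##. -> .   bit 6 = 0  t=0,i=1
  #.# -> .   bit 5 = 0  t=0,i=2
  #.. -> #   bit 4 = 1  t=0,i=4
  .## -> #   bit 3 = 1  t=0,i=7
  .#. -> .   bit 2 = 0  t=0,i=3
  ..# -> .   bit 1 = 0  t=0,i=6
  ... -> .   bit 0 = 0  t=0,i=5
  bits 10011000 = 152

152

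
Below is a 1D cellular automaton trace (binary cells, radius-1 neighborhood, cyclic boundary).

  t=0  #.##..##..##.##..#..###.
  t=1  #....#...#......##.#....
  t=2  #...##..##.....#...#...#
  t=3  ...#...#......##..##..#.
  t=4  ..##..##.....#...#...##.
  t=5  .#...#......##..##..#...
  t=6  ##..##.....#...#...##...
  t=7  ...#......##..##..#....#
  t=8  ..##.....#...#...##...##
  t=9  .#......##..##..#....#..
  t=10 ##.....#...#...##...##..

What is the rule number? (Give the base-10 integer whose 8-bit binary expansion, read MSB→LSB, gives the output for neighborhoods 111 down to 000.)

  nb ###: next=.  (t=0,i=21, bit7=0)
  nb ##.: next=.  (t=0,i=3, bit6=0)
  nb #.#: next=.  (t=0,i=1, bit5=0)
  nb #..: next=.  (t=0,i=4, bit4=0)
  nb .##: next=.  (t=0,i=2, bit3=0)
  nb .#.: next=#  (t=0,i=0, bit2=1)
  nb ..#: next=#  (t=0,i=5, bit1=1)
  nb ...: next=.  (t=1,i=2, bit0=0)
  bits 00000110 = 6

6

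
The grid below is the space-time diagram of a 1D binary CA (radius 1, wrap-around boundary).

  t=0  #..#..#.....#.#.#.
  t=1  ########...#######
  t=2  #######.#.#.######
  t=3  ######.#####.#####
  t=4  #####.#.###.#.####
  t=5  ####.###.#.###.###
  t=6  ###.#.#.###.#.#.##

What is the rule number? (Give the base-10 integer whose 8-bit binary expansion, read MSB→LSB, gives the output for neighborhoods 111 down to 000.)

  [7] ### => #  t=1,i=0
  [6] ##. => .  t=1,i=7
  [5] #.# => #  t=0,i=13
  [4] #.. => #  t=0,i=1
  [3] .## => .  t=1,i=11
  [2] .#. => #  t=0,i=0
  [1] ..# => #  t=0,i=2
  [0] ... => .  t=0,i=8
  bits 10110110 = 182

182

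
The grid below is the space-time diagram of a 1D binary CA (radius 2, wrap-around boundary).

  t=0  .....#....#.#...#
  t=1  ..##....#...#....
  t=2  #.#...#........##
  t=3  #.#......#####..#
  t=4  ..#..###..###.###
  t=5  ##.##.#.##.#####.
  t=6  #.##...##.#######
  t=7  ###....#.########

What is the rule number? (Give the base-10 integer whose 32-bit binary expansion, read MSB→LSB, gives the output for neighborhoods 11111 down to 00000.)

3940338243

  ##### -> #   bit 31 = 1  t=3,i=11
  ####. -> #   bit 30 = 1  t=3,i=12
  ###.# -> #   bit 29 = 1  t=2,i=0
  ###.. -> .   bit 28 = 0  t=3,i=13
  ##.## -> #   bit 27 = 1  t=4,i=13
  ##.#. -> .   bit 26 = 0  t=2,i=1
  ##..# -> #   bit 25 = 1  t=3,i=14
  ##... -> .   bit 24 = 0  t=1,i=4
  #.### -> #   bit 23 = 1  t=4,i=14
  #.##. -> #   bit 22 = 1  t=5,i=0
  #.#.# -> .   bit 21 = 0  t=5,i=6
  #.#.. -> #   bit 20 = 1  t=0,i=12
  #..## -> #   bit 19 = 1  t=3,i=15
  #..#. -> #   bit 18 = 1  t=4,i=1
  #...# -> .   bit 17 = 0  t=0,i=14
  #.... -> .   bit 16 = 0  t=0,i=1
  .#### -> #   bit 15 = 1  t=3,i=10
  .###. -> #   bit 14 = 1  t=2,i=16
  .##.# -> .   bit 13 = 0  t=3,i=0
  .##.. -> .   bit 12 = 0  t=1,i=3
  .#.## -> #   bit 11 = 1  t=5,i=7
  .#.#. -> .   bit 10 = 0  t=0,i=11
  .#..# -> #   bit 9 = 1  t=4,i=3
  .#... -> .   bit 8 = 0  t=0,i=0
  ..### -> .   bit 7 = 0  t=2,i=15
  ..##. -> #   bit 6 = 1  t=1,i=2
  ..#.# -> .   bit 5 = 0  t=0,i=10
  ..#.. -> .   bit 4 = 0  t=0,i=5
  ...## -> .   bit 3 = 0  t=1,i=1
  ...#. -> .   bit 2 = 0  t=0,i=4
  ....# -> #   bit 1 = 1  t=0,i=3
  ..... -> #   bit 0 = 1  t=0,i=2
  bits 11101010110111001100101001000011 = 3940338243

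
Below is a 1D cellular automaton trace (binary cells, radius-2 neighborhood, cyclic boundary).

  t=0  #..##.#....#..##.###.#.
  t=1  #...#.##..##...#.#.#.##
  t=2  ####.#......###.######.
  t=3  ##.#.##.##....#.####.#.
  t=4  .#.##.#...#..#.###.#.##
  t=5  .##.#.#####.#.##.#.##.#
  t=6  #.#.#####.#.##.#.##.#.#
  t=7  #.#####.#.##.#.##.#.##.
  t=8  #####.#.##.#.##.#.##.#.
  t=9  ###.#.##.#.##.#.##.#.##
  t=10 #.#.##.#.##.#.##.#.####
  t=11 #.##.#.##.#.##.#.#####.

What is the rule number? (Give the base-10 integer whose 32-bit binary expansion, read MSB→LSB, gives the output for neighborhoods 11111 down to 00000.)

2981539093

  ##### -> #   bit 31 = 1  t=2,i=18
  ####. -> .   bit 30 = 0  t=2,i=2
  ###.# -> #   bit 29 = 1  t=0,i=19
  ###.. -> #   bit 28 = 1  t=1,i=0
  ##.## -> .   bit 27 = 0  t=0,i=16
  ##.#. -> .   bit 26 = 0  t=0,i=5
  ##..# -> .   bit 25 = 0  t=1,i=8
  ##... -> #   bit 24 = 1  t=1,i=1
  #.### -> #   bit 23 = 1  t=0,i=17
  #.##. -> .   bit 22 = 0  t=1,i=6
  #.#.# -> #   bit 21 = 1  t=0,i=21
  #.#.. -> #   bit 20 = 1  t=0,i=0
  #..## -> .   bit 19 = 0  t=0,i=2
  #..#. -> #   bit 18 = 1  t=4,i=12
  #...# -> #   bit 17 = 1  t=1,i=2
  #.... -> .   bit 16 = 0  t=0,i=8
  .#### -> #   bit 15 = 1  t=2,i=1
  .###. -> .   bit 14 = 0  t=0,i=18
  .##.# -> #   bit 13 = 1  t=0,i=4
  .##.. -> .   bit 12 = 0  t=1,i=7
  .#.## -> #   bit 11 = 1  t=1,i=5
  .#.#. -> #   bit 10 = 1  t=0,i=22
  .#..# -> .   bit 9 = 0  t=0,i=1
  .#... -> #   bit 8 = 1  t=0,i=7
  ..### -> .   bit 7 = 0  t=2,i=12
  ..##. -> .   bit 6 = 0  t=0,i=3
  ..#.# -> .   bit 5 = 0  t=1,i=4
  ..#.. -> #   bit 4 = 1  t=0,i=11
  ...## -> .   bit 3 = 0  t=2,i=11
  ...#. -> #   bit 2 = 1  t=0,i=10
  ....# -> .   bit 1 = 0  t=0,i=9
  ..... -> #   bit 0 = 1  t=2,i=8
  bits 10110001101101101010110100010101 = 2981539093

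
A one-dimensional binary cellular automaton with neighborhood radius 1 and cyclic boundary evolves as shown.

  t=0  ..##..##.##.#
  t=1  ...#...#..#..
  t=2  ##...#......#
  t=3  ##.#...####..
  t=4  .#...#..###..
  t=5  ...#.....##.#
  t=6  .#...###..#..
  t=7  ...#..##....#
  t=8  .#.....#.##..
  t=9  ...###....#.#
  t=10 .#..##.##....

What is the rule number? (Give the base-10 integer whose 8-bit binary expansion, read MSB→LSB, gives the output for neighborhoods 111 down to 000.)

193

  nb ###: next=#  (t=2,i=0, bit7=1)
  nb ##.: next=#  (t=0,i=3, bit6=1)
  nb #.#: next=.  (t=0,i=8, bit5=0)
  nb #..: next=.  (t=0,i=0, bit4=0)
  nb .##: next=.  (t=0,i=2, bit3=0)
  nb .#.: next=.  (t=0,i=12, bit2=0)
  nb ..#: next=.  (t=0,i=1, bit1=0)
  nb ...: next=#  (t=1,i=0, bit0=1)
  bits 11000001 = 193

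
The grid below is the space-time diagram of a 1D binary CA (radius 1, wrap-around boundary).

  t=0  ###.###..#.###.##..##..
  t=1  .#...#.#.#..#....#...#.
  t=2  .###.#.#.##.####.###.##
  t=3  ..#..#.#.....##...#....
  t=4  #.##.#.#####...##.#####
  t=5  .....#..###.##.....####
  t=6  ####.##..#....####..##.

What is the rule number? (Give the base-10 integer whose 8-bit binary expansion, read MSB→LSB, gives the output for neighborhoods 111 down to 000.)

149

  ###|#  b7=1 t=0,i=1
  ##.|.  b6=0 t=0,i=2
  #.#|.  b5=0 t=0,i=3
  #..|#  b4=1 t=0,i=7
  .##|.  b3=0 t=0,i=0
  .#.|#  b2=1 t=0,i=9
  ..#|.  b1=0 t=0,i=8
  ...|#  b0=1 t=1,i=3
  bits 10010101 = 149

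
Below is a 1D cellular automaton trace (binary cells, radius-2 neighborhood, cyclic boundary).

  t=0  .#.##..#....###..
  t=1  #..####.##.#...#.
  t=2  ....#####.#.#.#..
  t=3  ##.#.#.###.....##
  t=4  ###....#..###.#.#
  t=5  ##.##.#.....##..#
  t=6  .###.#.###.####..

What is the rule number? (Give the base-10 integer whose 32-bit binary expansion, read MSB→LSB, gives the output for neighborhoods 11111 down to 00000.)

  [31] ##### => .  t=2,i=6
  [30] ####. => #  t=1,i=5
  [29] ###.# => #  t=1,i=6
  [28] ###.. => .  t=0,i=14
  [27] ##.## => #  t=1,i=7
  [26] ##.#. => #  t=1,i=10
  [25] ##..# => #  t=0,i=5
  [24] ##... => #  t=0,i=15
  [23] #.### => #  t=3,i=7
  [22] #.##. => #  t=0,i=3
  [21] #.#.# => .  t=2,i=10
  [20] #.#.. => .  t=1,i=0
  [19] #..## => .  t=1,i=2
  [18] #..#. => #  t=0,i=6
  [17] #...# => .  t=0,i=16
  [16] #.... => #  t=0,i=9
  [15] .#### => #  t=1,i=4
  [14] .###. => .  t=0,i=13
  [13] .##.# => .  t=1,i=9
  [12] .##.. => #  t=0,i=4
  [11] .#.## => .  t=0,i=2
  [10] .#.#. => .  t=1,i=16
  [9] .#..# => .  t=1,i=1
  [8] .#... => #  t=0,i=8
  [7] ..### => .  t=0,i=12
  [6] ..##. => #  t=5,i=12
  [5] ..#.# => .  t=0,i=1
  [4] ..#.. => .  t=0,i=7
  [3] ...## => #  t=0,i=11
  [2] ...#. => #  t=0,i=0
  [1] ....# => .  t=0,i=10
  [0] ..... => #  t=2,i=0
  bits 01101111110001011001000101001101 = 1875218765

1875218765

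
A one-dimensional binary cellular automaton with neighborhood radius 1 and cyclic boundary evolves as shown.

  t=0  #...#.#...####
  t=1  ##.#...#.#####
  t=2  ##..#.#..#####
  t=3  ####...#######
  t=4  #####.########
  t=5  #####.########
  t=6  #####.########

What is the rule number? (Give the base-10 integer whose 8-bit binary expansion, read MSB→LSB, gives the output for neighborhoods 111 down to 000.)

218

  ###|#  b7=1 t=0,i=11
  ##.|#  b6=1 t=0,i=0
  #.#|.  b5=0 t=0,i=5
  #..|#  b4=1 t=0,i=1
  .##|#  b3=1 t=0,i=10
  .#.|.  b2=0 t=0,i=4
  ..#|#  b1=1 t=0,i=3
  ...|.  b0=0 t=0,i=2
  bits 11011010 = 218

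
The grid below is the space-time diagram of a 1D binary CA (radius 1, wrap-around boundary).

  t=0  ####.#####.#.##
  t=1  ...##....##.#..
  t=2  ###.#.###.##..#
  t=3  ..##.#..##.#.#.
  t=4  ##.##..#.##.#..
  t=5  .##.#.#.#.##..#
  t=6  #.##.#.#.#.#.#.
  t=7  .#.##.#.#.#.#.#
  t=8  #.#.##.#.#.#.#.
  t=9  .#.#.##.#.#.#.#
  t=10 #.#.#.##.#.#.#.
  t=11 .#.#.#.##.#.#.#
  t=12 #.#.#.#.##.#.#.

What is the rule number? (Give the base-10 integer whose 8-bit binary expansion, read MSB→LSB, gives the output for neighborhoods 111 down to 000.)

99

  nb ###: next=.  (t=0,i=0, bit7=0)
  nb ##.: next=#  (t=0,i=3, bit6=1)
  nb #.#: next=#  (t=0,i=4, bit5=1)
  nb #..: next=.  (t=1,i=5, bit4=0)
  nb .##: next=.  (t=0,i=5, bit3=0)
  nb .#.: next=.  (t=0,i=11, bit2=0)
  nb ..#: next=#  (t=1,i=2, bit1=1)
  nb ...: next=#  (t=1,i=0, bit0=1)
  bits 01100011 = 99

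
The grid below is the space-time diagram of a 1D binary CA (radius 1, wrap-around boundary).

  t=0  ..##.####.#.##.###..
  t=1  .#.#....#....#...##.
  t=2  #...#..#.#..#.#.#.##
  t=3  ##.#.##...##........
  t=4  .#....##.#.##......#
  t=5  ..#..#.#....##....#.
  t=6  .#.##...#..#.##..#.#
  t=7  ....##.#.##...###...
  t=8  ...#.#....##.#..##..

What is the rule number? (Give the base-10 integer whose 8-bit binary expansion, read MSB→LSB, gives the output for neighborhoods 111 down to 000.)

82

  [7] ### => .  t=0,i=6
  [6] ##. => #  t=0,i=3
  [5] #.# => .  t=0,i=4
  [4] #.. => #  t=0,i=18
  [3] .## => .  t=0,i=2
  [2] .#. => .  t=0,i=10
  [1] ..# => #  t=0,i=1
  [0] ... => .  t=0,i=0
  bits 01010010 = 82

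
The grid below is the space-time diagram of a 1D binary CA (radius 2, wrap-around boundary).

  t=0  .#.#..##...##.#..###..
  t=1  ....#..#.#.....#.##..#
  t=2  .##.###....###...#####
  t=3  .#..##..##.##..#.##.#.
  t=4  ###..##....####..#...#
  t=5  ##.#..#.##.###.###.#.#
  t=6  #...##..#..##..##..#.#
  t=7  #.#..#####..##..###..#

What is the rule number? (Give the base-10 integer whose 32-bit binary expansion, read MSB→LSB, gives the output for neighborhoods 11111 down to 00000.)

  ##### -> .   bit 31 = 0  t=2,i=19
  ####. -> #   bit 30 = 1  t=2,i=20
  ###.# -> .   bit 29 = 0  t=2,i=21
  ###.. -> .   bit 28 = 0  t=0,i=19
  ##.## -> .   bit 27 = 0  t=2,i=0
  ##.#. -> .   bit 26 = 0  t=0,i=13
  ##..# -> #   bit 25 = 1  t=1,i=19
  ##... -> .   bit 24 = 0  t=0,i=8
  #.### -> #   bit 23 = 1  t=2,i=4
  #.##. -> #   bit 22 = 1  t=1,i=17
  #.#.# -> #   bit 21 = 1  t=5,i=19
  #.#.. -> .   bit 20 = 0  t=0,i=3
  #..## -> .   bit 19 = 0  t=0,i=5
  #..#. -> #   bit 18 = 1  t=1,i=6
  #...# -> #   bit 17 = 1  t=0,i=9
  #.... -> #   bit 16 = 1  t=1,i=1
  .#### -> #   bit 15 = 1  t=2,i=18
  .###. -> #   bit 14 = 1  t=0,i=18
  .##.# -> .   bit 13 = 0  t=0,i=12
  .##.. -> #   bit 12 = 1  t=0,i=7
  .#.## -> .   bit 11 = 0  t=1,i=16
  .#.#. -> .   bit 10 = 0  t=0,i=2
  .#..# -> #   bit 9 = 1  t=0,i=4
  .#... -> .   bit 8 = 0  t=1,i=0
  ..### -> #   bit 7 = 1  t=0,i=17
  ..##. -> .   bit 6 = 0  t=0,i=6
  ..#.# -> .   bit 5 = 0  t=0,i=1
  ..#.. -> #   bit 4 = 1  t=1,i=4
  ...## -> .   bit 3 = 0  t=0,i=10
  ...#. -> .   bit 2 = 0  t=0,i=0
  ....# -> #   bit 1 = 1  t=1,i=2
  ..... -> #   bit 0 = 1  t=1,i=12
  bits 01000010111001111101001010010011 = 1122488979

1122488979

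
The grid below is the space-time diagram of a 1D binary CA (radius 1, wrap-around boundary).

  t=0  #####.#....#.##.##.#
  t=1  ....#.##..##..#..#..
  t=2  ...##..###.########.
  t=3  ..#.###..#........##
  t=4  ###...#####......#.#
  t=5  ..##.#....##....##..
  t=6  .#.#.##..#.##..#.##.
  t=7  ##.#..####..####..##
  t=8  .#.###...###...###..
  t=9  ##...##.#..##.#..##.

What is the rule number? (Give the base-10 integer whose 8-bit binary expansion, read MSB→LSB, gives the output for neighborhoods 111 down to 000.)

86

  ### -> .   bit 7 = 0  t=0,i=0
  ##. -> #   bit 6 = 1  t=0,i=4
  #.# -> .   bit 5 = 0  t=0,i=5
  #.. -> #   bit 4 = 1  t=0,i=7
  .## -> .   bit 3 = 0  t=0,i=13
  .#. -> #   bit 2 = 1  t=0,i=6
  ..# -> #   bit 1 = 1  t=0,i=10
  ... -> .   bit 0 = 0  t=0,i=8
  bits 01010110 = 86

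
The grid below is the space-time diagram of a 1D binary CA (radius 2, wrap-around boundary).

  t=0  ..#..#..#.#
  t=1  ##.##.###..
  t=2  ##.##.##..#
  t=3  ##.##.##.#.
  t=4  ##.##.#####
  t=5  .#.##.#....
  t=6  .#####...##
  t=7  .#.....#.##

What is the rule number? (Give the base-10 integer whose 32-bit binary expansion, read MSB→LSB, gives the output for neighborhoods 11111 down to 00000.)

619608675

  ##### -> .   bit 31 = 0  t=4,i=8
  ####. -> .   bit 30 = 0  t=4,i=0
  ###.# -> #   bit 29 = 1  t=2,i=1
  ###.. -> .   bit 28 = 0  t=1,i=8
  ##.## -> .   bit 27 = 0  t=1,i=2
  ##.#. -> #   bit 26 = 1  t=3,i=8
  ##..# -> .   bit 25 = 0  t=1,i=9
  ##... -> .   bit 24 = 0  t=6,i=6
  #.### -> #   bit 23 = 1  t=1,i=6
  #.##. -> #   bit 22 = 1  t=1,i=3
  #.#.# -> #   bit 21 = 1  t=3,i=9
  #.#.. -> .   bit 20 = 0  t=0,i=10
  #..## -> #   bit 19 = 1  t=1,i=10
  #..#. -> #   bit 18 = 1  t=0,i=1
  #...# -> #   bit 17 = 1  t=6,i=7
  #.... -> .   bit 16 = 0  t=5,i=8
  .#### -> .   bit 15 = 0  t=4,i=7
  .###. -> #   bit 14 = 1  t=1,i=7
  .##.# -> #   bit 13 = 1  t=1,i=1
  .##.. -> #   bit 12 = 1  t=2,i=7
  .#.## -> #   bit 11 = 1  t=3,i=10
  .#.#. -> .   bit 10 = 0  t=0,i=9
  .#..# -> #   bit 9 = 1  t=0,i=0
  .#... -> .   bit 8 = 0  t=5,i=7
  ..### -> .   bit 7 = 0  t=2,i=10
  ..##. -> #   bit 6 = 1  t=1,i=0
  ..#.# -> #   bit 5 = 1  t=0,i=8
  ..#.. -> .   bit 4 = 0  t=0,i=2
  ...## -> .   bit 3 = 0  t=6,i=8
  ...#. -> .   bit 2 = 0  t=5,i=0
  ....# -> #   bit 1 = 1  t=5,i=10
  ..... -> #   bit 0 = 1  t=5,i=9
  bits 00100100111011100111101001100011 = 619608675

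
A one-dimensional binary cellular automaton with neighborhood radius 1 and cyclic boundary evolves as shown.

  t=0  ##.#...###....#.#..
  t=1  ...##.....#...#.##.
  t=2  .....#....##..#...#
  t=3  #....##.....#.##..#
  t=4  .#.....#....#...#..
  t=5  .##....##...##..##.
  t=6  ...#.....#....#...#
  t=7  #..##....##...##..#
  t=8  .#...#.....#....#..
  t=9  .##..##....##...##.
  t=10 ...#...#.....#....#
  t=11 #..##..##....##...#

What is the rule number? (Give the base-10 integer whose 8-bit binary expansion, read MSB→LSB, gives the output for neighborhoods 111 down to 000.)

20

  ### -> .   bit 7 = 0  t=0,i=8
  ##. -> .   bit 6 = 0  t=0,i=1
  #.# -> .   bit 5 = 0  t=0,i=2
  #.. -> #   bit 4 = 1  t=0,i=4
  .## -> .   bit 3 = 0  t=0,i=0
  .#. -> #   bit 2 = 1  t=0,i=3
  ..# -> .   bit 1 = 0  t=0,i=6
  ... -> .   bit 0 = 0  t=0,i=5
  bits 00010100 = 20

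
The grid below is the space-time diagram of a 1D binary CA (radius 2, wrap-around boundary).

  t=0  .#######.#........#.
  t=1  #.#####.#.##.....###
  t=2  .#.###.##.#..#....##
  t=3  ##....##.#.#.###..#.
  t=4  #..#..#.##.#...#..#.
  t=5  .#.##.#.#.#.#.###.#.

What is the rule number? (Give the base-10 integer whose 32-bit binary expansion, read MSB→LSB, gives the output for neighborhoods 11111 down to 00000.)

  nb #####: next=#  (t=0,i=3, bit31=1)
  nb ####.: next=#  (t=0,i=6, bit30=1)
  nb ###.#: next=.  (t=0,i=7, bit29=0)
  nb ###..: next=#  (t=3,i=15, bit28=1)
  nb ##.##: next=#  (t=1,i=1, bit27=1)
  nb ##.#.: next=#  (t=0,i=8, bit26=1)
  nb ##..#: next=.  (t=3,i=16, bit25=0)
  nb ##...: next=.  (t=1,i=12, bit24=0)
  nb #.###: next=.  (t=1,i=2, bit23=0)
  nb #.##.: next=#  (t=1,i=10, bit22=1)
  nb #.#.#: next=#  (t=1,i=8, bit21=1)
  nb #.#..: next=.  (t=0,i=9, bit20=0)
  nb #..##: next=#  (t=0,i=0, bit19=1)
  nb #..#.: next=.  (t=2,i=12, bit18=0)
  nb #...#: next=.  (t=4,i=13, bit17=0)
  nb #....: next=#  (t=0,i=11, bit16=1)
  nb .####: next=#  (t=0,i=2, bit15=1)
  nb .###.: next=.  (t=2,i=4, bit14=0)
  nb .##.#: next=.  (t=2,i=8, bit13=0)
  nb .##..: next=.  (t=1,i=11, bit12=0)
  nb .#.##: next=.  (t=1,i=9, bit11=0)
  nb .#.#.: next=.  (t=3,i=10, bit10=0)
  nb .#..#: next=#  (t=0,i=19, bit9=1)
  nb .#...: next=#  (t=0,i=10, bit8=1)
  nb ..###: next=.  (t=0,i=1, bit7=0)
  nb ..##.: next=#  (t=2,i=18, bit6=1)
  nb ..#.#: next=#  (t=3,i=18, bit5=1)
  nb ..#..: next=#  (t=0,i=18, bit4=1)
  nb ...##: next=.  (t=1,i=16, bit3=0)
  nb ...#.: next=#  (t=0,i=17, bit2=1)
  nb ....#: next=.  (t=0,i=16, bit1=0)
  nb .....: next=.  (t=0,i=12, bit0=0)
  bits 11011100011010011000001101110100 = 3697902452

3697902452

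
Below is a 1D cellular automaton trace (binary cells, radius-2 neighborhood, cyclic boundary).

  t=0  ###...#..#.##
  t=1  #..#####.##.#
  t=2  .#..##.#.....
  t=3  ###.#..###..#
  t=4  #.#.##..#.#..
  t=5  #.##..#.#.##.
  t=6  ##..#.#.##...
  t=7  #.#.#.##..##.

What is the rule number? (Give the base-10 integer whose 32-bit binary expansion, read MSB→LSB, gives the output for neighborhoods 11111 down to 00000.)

  nb #####: next=#  (t=0,i=0, bit31=1)
  nb ####.: next=.  (t=0,i=1, bit30=0)
  nb ###.#: next=#  (t=1,i=7, bit29=1)
  nb ###..: next=.  (t=0,i=2, bit28=0)
  nb ##.##: next=.  (t=1,i=8, bit27=0)
  nb ##.#.: next=.  (t=2,i=6, bit26=0)
  nb ##..#: next=#  (t=1,i=1, bit25=1)
  nb ##...: next=#  (t=0,i=3, bit24=1)
  nb #.###: next=.  (t=0,i=11, bit23=0)
  nb #.##.: next=.  (t=1,i=9, bit22=0)
  nb #.#.#: next=#  (t=4,i=2, bit21=1)
  nb #.#..: next=#  (t=2,i=7, bit20=1)
  nb #..##: next=.  (t=1,i=2, bit19=0)
  nb #..#.: next=.  (t=0,i=8, bit18=0)
  nb #...#: next=#  (t=0,i=4, bit17=1)
  nb #....: next=#  (t=2,i=9, bit16=1)
  nb .####: next=#  (t=0,i=12, bit15=1)
  nb .###.: next=#  (t=3,i=8, bit14=1)
  nb .##.#: next=.  (t=1,i=10, bit13=0)
  nb .##..: next=.  (t=1,i=0, bit12=0)
  nb .#.##: next=#  (t=0,i=10, bit11=1)
  nb .#.#.: next=.  (t=4,i=1, bit10=0)
  nb .#..#: next=#  (t=0,i=7, bit9=1)
  nb .#...: next=#  (t=2,i=8, bit8=1)
  nb ..###: next=.  (t=1,i=3, bit7=0)
  nb ..##.: next=#  (t=2,i=4, bit6=1)
  nb ..#.#: next=#  (t=0,i=9, bit5=1)
  nb ..#..: next=#  (t=0,i=6, bit4=1)
  nb ...##: next=.  (t=6,i=12, bit3=0)
  nb ...#.: next=#  (t=0,i=5, bit2=1)
  nb ....#: next=#  (t=2,i=12, bit1=1)
  nb .....: next=.  (t=2,i=10, bit0=0)
  bits 10100011001100111100101101110110 = 2738080630

2738080630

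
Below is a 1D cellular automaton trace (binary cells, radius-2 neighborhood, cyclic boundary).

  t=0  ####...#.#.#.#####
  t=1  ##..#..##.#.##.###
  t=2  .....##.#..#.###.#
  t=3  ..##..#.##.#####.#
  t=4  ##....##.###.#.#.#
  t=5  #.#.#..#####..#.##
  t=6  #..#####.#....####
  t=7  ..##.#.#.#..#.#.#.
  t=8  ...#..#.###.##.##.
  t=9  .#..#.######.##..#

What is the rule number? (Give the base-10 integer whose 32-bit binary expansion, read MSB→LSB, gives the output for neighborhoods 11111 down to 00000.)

2845339299

  ##### -> #   bit 31 = 1  t=0,i=0
  ####. -> .   bit 30 = 0  t=0,i=2
  ###.# -> #   bit 29 = 1  t=2,i=15
  ###.. -> .   bit 28 = 0  t=0,i=3
  ##.## -> #   bit 27 = 1  t=1,i=14
  ##.#. -> .   bit 26 = 0  t=1,i=9
  ##..# -> .   bit 25 = 0  t=1,i=2
  ##... -> #   bit 24 = 1  t=0,i=4
  #.### -> #   bit 23 = 1  t=0,i=13
  #.##. -> .   bit 22 = 0  t=1,i=12
  #.#.# -> .   bit 21 = 0  t=0,i=9
  #.#.. -> #   bit 20 = 1  t=2,i=8
  #..## -> #   bit 19 = 1  t=1,i=6
  #..#. -> .   bit 18 = 0  t=1,i=3
  #...# -> .   bit 17 = 0  t=0,i=5
  #.... -> .   bit 16 = 0  t=2,i=1
  .#### -> .   bit 15 = 0  t=0,i=14
  .###. -> #   bit 14 = 1  t=2,i=14
  .##.# -> #   bit 13 = 1  t=1,i=8
  .##.. -> .   bit 12 = 0  t=3,i=3
  .#.## -> #   bit 11 = 1  t=0,i=12
  .#.#. -> #   bit 10 = 1  t=0,i=8
  .#..# -> #   bit 9 = 1  t=1,i=5
  .#... -> .   bit 8 = 0  t=2,i=0
  ..### -> #   bit 7 = 1  t=5,i=7
  ..##. -> .   bit 6 = 0  t=1,i=7
  ..#.# -> #   bit 5 = 1  t=0,i=7
  ..#.. -> .   bit 4 = 0  t=1,i=4
  ...## -> .   bit 3 = 0  t=2,i=4
  ...#. -> .   bit 2 = 0  t=0,i=6
  ....# -> #   bit 1 = 1  t=2,i=3
  ..... -> #   bit 0 = 1  t=2,i=2
  bits 10101001100110000110111010100011 = 2845339299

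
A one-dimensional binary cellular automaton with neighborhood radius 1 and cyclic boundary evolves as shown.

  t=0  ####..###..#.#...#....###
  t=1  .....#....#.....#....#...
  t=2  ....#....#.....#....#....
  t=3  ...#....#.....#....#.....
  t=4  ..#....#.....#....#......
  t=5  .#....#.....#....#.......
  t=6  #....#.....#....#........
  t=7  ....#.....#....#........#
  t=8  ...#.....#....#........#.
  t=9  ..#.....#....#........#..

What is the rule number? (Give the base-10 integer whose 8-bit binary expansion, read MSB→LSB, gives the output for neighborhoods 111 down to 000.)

2

  [7] ### => .  t=0,i=0
  [6] ##. => .  t=0,i=3
  [5] #.# => .  t=0,i=12
  [4] #.. => .  t=0,i=4
  [3] .## => .  t=0,i=6
  [2] .#. => .  t=0,i=11
  [1] ..# => #  t=0,i=5
  [0] ... => .  t=0,i=15
  bits 00000010 = 2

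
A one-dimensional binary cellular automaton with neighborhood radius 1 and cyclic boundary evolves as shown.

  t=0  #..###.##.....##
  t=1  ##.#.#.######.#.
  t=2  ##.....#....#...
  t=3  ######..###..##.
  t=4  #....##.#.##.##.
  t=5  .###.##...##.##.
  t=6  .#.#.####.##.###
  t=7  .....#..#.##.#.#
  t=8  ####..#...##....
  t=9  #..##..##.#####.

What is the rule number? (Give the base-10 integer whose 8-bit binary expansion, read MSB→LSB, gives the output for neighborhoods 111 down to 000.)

89

  ###|.  b7=0 t=0,i=4
  ##.|#  b6=1 t=0,i=0
  #.#|.  b5=0 t=0,i=6
  #..|#  b4=1 t=0,i=1
  .##|#  b3=1 t=0,i=3
  .#.|.  b2=0 t=1,i=3
  ..#|.  b1=0 t=0,i=2
  ...|#  b0=1 t=0,i=10
  bits 01011001 = 89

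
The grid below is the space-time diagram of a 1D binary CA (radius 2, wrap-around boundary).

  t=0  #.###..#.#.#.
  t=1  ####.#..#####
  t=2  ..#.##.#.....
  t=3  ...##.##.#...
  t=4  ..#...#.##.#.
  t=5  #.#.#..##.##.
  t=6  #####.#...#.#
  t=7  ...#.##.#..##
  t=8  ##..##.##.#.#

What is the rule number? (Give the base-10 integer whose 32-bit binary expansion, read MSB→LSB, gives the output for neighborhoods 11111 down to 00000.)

1207655448

  [31] ##### => .  t=1,i=0
  [30] ####. => #  t=1,i=2
  [29] ###.# => .  t=1,i=3
  [28] ###.. => .  t=0,i=4
  [27] ##.## => .  t=3,i=5
  [26] ##.#. => #  t=1,i=4
  [25] ##..# => #  t=0,i=5
  [24] ##... => #  t=7,i=0
  [23] #.### => #  t=0,i=2
  [22] #.##. => #  t=2,i=4
  [21] #.#.# => #  t=0,i=0
  [20] #.#.. => #  t=1,i=5
  [19] #..## => #  t=1,i=7
  [18] #..#. => .  t=0,i=6
  [17] #...# => #  t=4,i=0
  [16] #.... => #  t=2,i=9
  [15] .#### => .  t=1,i=9
  [14] .###. => #  t=0,i=3
  [13] .##.# => .  t=2,i=5
  [12] .##.. => #  t=7,i=12
  [11] .#.## => #  t=0,i=1
  [10] .#.#. => #  t=0,i=8
  [9] .#..# => .  t=1,i=6
  [8] .#... => .  t=2,i=8
  [7] ..### => .  t=1,i=8
  [6] ..##. => .  t=3,i=3
  [5] ..#.# => .  t=0,i=7
  [4] ..#.. => #  t=4,i=2
  [3] ...## => #  t=3,i=2
  [2] ...#. => .  t=2,i=1
  [1] ....# => .  t=2,i=0
  [0] ..... => .  t=2,i=10
  bits 01000111111110110101110000011000 = 1207655448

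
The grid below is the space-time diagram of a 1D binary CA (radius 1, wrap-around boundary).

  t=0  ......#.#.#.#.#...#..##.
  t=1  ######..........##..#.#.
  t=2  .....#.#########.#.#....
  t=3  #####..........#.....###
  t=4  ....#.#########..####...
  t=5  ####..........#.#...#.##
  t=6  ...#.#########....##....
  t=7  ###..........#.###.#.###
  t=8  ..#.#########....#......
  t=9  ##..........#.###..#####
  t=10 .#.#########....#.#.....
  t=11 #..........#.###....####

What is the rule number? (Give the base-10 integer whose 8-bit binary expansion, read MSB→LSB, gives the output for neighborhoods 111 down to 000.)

67

  ### -> .   bit 7 = 0  t=1,i=1
  ##. -> #   bit 6 = 1  t=0,i=22
  #.# -> .   bit 5 = 0  t=0,i=7
  #.. -> .   bit 4 = 0  t=0,i=15
  .## -> .   bit 3 = 0  t=0,i=21
  .#. -> .   bit 2 = 0  t=0,i=6
  ..# -> #   bit 1 = 1  t=0,i=5
  ... -> #   bit 0 = 1  t=0,i=0
  bits 01000011 = 67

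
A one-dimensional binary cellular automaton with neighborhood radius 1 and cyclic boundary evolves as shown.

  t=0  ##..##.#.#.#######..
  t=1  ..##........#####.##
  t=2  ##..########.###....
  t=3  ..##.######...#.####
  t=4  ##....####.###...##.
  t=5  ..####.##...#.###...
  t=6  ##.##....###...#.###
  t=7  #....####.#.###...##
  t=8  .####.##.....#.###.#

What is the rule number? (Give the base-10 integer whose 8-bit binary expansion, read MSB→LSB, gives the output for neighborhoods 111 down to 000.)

147

  [7] ### => #  t=0,i=12
  [6] ##. => .  t=0,i=1
  [5] #.# => .  t=0,i=6
  [4] #.. => #  t=0,i=2
  [3] .## => .  t=0,i=0
  [2] .#. => .  t=0,i=7
  [1] ..# => #  t=0,i=3
  [0] ... => #  t=1,i=5
  bits 10010011 = 147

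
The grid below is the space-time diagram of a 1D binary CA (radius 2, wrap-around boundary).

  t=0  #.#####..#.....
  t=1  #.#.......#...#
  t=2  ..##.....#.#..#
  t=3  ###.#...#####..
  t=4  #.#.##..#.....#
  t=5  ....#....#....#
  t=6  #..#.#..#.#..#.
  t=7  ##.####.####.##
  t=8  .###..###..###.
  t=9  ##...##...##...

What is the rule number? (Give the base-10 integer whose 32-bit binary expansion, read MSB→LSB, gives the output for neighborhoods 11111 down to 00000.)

  ##### -> .   bit 31 = 0  t=0,i=4
  ####. -> .   bit 30 = 0  t=0,i=5
  ###.# -> #   bit 29 = 1  t=3,i=2
  ###.. -> .   bit 28 = 0  t=0,i=6
  ##.## -> #   bit 27 = 1  t=7,i=2
  ##.#. -> .   bit 26 = 0  t=1,i=1
  ##..# -> .   bit 25 = 0  t=0,i=7
  ##... -> #   bit 24 = 1  t=2,i=4
  #.### -> #   bit 23 = 1  t=0,i=2
  #.##. -> #   bit 22 = 1  t=4,i=4
  #.#.# -> .   bit 21 = 0  t=4,i=2
  #.#.. -> #   bit 20 = 1  t=1,i=2
  #..## -> #   bit 19 = 1  t=2,i=1
  #..#. -> .   bit 18 = 0  t=0,i=8
  #...# -> .   bit 17 = 0  t=1,i=12
  #.... -> .   bit 16 = 0  t=0,i=11
  .#### -> .   bit 15 = 0  t=0,i=3
  .###. -> .   bit 14 = 0  t=3,i=1
  .##.# -> .   bit 13 = 0  t=1,i=0
  .##.. -> .   bit 12 = 0  t=2,i=3
  .#.## -> .   bit 11 = 0  t=0,i=1
  .#.#. -> #   bit 10 = 1  t=2,i=10
  .#..# -> #   bit 9 = 1  t=2,i=0
  .#... -> #   bit 8 = 1  t=0,i=10
  ..### -> #   bit 7 = 1  t=3,i=0
  ..##. -> #   bit 6 = 1  t=1,i=14
  ..#.# -> #   bit 5 = 1  t=0,i=0
  ..#.. -> .   bit 4 = 0  t=0,i=9
  ...## -> .   bit 3 = 0  t=1,i=13
  ...#. -> #   bit 2 = 1  t=0,i=14
  ....# -> .   bit 1 = 0  t=0,i=13
  ..... -> .   bit 0 = 0  t=0,i=12
  bits 00101001110110000000011111100100 = 702023652

702023652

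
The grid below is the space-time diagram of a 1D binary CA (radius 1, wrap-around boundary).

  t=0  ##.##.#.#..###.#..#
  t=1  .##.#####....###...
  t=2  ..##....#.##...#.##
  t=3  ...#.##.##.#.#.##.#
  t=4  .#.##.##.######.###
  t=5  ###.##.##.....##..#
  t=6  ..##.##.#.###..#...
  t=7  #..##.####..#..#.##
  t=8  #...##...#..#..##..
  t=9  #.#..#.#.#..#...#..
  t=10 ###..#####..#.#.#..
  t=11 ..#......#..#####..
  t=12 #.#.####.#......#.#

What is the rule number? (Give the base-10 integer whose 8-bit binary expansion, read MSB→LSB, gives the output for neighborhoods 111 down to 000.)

  ###|.  b7=0 t=0,i=0
  ##.|#  b6=1 t=0,i=1
  #.#|#  b5=1 t=0,i=2
  #..|.  b4=0 t=0,i=9
  .##|.  b3=0 t=0,i=3
  .#.|#  b2=1 t=0,i=6
  ..#|.  b1=0 t=0,i=10
  ...|#  b0=1 t=1,i=10
  bits 01100101 = 101

101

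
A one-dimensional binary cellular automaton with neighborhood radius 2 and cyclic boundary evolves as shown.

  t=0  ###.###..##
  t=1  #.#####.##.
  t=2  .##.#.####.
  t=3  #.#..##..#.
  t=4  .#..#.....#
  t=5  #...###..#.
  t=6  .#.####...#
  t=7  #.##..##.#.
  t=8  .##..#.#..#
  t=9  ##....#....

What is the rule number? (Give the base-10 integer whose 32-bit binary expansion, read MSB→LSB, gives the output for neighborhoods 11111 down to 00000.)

3116985756

  #####|#  b31=1 t=0,i=0
  ####.|.  b30=0 t=0,i=1
  ###.#|#  b29=1 t=0,i=2
  ###..|#  b28=1 t=0,i=6
  ##.##|#  b27=1 t=0,i=3
  ##.#.|.  b26=0 t=1,i=10
  ##..#|.  b25=0 t=0,i=7
  ##...|#  b24=1 t=6,i=7
  #.###|#  b23=1 t=0,i=4
  #.##.|#  b22=1 t=1,i=8
  #.#.#|.  b21=0 t=1,i=0
  #.#..|.  b20=0 t=3,i=2
  #..##|#  b19=1 t=0,i=8
  #..#.|.  b18=0 t=3,i=8
  #...#|.  b17=0 t=5,i=2
  #....|#  b16=1 t=4,i=6
  .####|.  b15=0 t=0,i=10
  .###.|#  b14=1 t=0,i=5
  .##.#|#  b13=1 t=1,i=9
  .##..|.  b12=0 t=3,i=6
  .#.##|#  b11=1 t=1,i=1
  .#.#.|#  b10=1 t=3,i=1
  .#..#|.  b9=0 t=3,i=3
  .#...|#  b8=1 t=4,i=5
  ..###|#  b7=1 t=0,i=9
  ..##.|.  b6=0 t=2,i=1
  ..#.#|.  b5=0 t=3,i=9
  ..#..|#  b4=1 t=4,i=4
  ...##|#  b3=1 t=5,i=3
  ...#.|#  b2=1 t=4,i=9
  ....#|.  b1=0 t=4,i=8
  .....|.  b0=0 t=4,i=7
  bits 10111001110010010110110110011100 = 3116985756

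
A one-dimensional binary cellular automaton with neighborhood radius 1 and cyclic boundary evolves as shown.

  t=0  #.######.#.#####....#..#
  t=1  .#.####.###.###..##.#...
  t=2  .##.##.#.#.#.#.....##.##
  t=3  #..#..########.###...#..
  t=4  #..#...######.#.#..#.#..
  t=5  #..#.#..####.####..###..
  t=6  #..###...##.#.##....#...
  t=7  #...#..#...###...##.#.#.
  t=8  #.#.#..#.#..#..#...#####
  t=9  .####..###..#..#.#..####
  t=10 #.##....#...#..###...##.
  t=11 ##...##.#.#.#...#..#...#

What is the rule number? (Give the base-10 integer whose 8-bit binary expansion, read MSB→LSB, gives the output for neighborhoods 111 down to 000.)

  ###|#  b7=1 t=0,i=3
  ##.|.  b6=0 t=0,i=0
  #.#|#  b5=1 t=0,i=1
  #..|.  b4=0 t=0,i=16
  .##|.  b3=0 t=0,i=2
  .#.|#  b2=1 t=0,i=9
  ..#|.  b1=0 t=0,i=19
  ...|#  b0=1 t=0,i=17
  bits 10100101 = 165

165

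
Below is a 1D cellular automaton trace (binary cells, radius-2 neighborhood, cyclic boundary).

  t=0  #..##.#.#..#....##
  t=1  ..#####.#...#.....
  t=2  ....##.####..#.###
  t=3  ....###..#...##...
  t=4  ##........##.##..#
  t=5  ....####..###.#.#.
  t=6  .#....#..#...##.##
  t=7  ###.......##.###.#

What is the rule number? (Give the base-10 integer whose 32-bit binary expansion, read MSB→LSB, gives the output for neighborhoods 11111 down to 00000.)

  nb #####: next=#  (t=1,i=4, bit31=1)
  nb ####.: next=#  (t=1,i=5, bit30=1)
  nb ###.#: next=.  (t=1,i=6, bit29=0)
  nb ###..: next=.  (t=0,i=0, bit28=0)
  nb ##.##: next=#  (t=2,i=6, bit27=1)
  nb ##.#.: next=#  (t=0,i=5, bit26=1)
  nb ##..#: next=.  (t=0,i=1, bit25=0)
  nb ##...: next=.  (t=2,i=0, bit24=0)
  nb #.###: next=.  (t=2,i=7, bit23=0)
  nb #.##.: next=.  (t=4,i=13, bit22=0)
  nb #.#.#: next=#  (t=0,i=6, bit21=1)
  nb #.#..: next=#  (t=0,i=8, bit20=1)
  nb #..##: next=#  (t=0,i=2, bit19=1)
  nb #..#.: next=.  (t=0,i=10, bit18=0)
  nb #...#: next=#  (t=1,i=10, bit17=1)
  nb #....: next=.  (t=0,i=13, bit16=0)
  nb .####: next=.  (t=1,i=3, bit15=0)
  nb .###.: next=.  (t=0,i=17, bit14=0)
  nb .##.#: next=#  (t=0,i=4, bit13=1)
  nb .##..: next=#  (t=3,i=14, bit12=1)
  nb .#.##: next=#  (t=2,i=14, bit11=1)
  nb .#.#.: next=.  (t=0,i=7, bit10=0)
  nb .#..#: next=.  (t=0,i=9, bit9=0)
  nb .#...: next=#  (t=0,i=12, bit8=1)
  nb ..###: next=.  (t=0,i=16, bit7=0)
  nb ..##.: next=#  (t=0,i=3, bit6=1)
  nb ..#.#: next=#  (t=2,i=13, bit5=1)
  nb ..#..: next=.  (t=0,i=11, bit4=0)
  nb ...##: next=.  (t=0,i=15, bit3=0)
  nb ...#.: next=.  (t=1,i=11, bit2=0)
  nb ....#: next=.  (t=0,i=14, bit1=0)
  nb .....: next=#  (t=1,i=15, bit0=1)
  bits 11001100001110100011100101100001 = 3426367841

3426367841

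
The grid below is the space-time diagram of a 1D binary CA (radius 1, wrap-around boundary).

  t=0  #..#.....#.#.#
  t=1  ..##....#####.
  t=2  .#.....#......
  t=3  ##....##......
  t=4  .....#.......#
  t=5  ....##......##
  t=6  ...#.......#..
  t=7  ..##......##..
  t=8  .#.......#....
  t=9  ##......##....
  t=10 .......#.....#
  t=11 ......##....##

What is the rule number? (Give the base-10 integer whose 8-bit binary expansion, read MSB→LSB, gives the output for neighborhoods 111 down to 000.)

  nb ###: next=.  (t=1,i=9, bit7=0)
  nb ##.: next=.  (t=0,i=0, bit6=0)
  nb #.#: next=#  (t=0,i=10, bit5=1)
  nb #..: next=.  (t=0,i=1, bit4=0)
  nb .##: next=.  (t=0,i=13, bit3=0)
  nb .#.: next=#  (t=0,i=3, bit2=1)
  nb ..#: next=#  (t=0,i=2, bit1=1)
  nb ...: next=.  (t=0,i=5, bit0=0)
  bits 00100110 = 38

38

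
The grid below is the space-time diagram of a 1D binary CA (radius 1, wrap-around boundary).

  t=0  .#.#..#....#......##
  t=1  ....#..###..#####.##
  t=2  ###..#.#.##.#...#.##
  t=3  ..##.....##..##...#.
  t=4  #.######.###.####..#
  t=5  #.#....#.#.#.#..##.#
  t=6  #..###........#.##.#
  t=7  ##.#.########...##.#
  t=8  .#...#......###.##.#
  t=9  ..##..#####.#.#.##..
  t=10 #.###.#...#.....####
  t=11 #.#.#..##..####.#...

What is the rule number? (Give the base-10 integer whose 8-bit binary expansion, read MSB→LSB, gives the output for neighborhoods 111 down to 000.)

  ### -> .   bit 7 = 0  t=1,i=8
  ##. -> #   bit 6 = 1  t=0,i=19
  #.# -> .   bit 5 = 0  t=0,i=0
  #.. -> #   bit 4 = 1  t=0,i=4
  .## -> #   bit 3 = 1  t=0,i=18
  .#. -> .   bit 2 = 0  t=0,i=1
  ..# -> .   bit 1 = 0  t=0,i=5
  ... -> #   bit 0 = 1  t=0,i=8
  bits 01011001 = 89

89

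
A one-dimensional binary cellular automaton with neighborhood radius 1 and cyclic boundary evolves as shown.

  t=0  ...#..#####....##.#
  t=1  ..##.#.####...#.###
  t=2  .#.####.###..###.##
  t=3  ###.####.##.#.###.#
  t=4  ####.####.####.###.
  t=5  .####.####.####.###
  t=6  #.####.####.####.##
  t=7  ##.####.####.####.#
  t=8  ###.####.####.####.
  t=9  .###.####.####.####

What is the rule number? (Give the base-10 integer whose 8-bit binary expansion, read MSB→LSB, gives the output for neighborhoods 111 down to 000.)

230

  ### -> #   bit 7 = 1  t=0,i=7
  ##. -> #   bit 6 = 1  t=0,i=10
  #.# -> #   bit 5 = 1  t=0,i=17
  #.. -> .   bit 4 = 0  t=0,i=0
  .## -> .   bit 3 = 0  t=0,i=6
  .#. -> #   bit 2 = 1  t=0,i=3
  ..# -> #   bit 1 = 1  t=0,i=2
  ... -> .   bit 0 = 0  t=0,i=1
  bits 11100110 = 230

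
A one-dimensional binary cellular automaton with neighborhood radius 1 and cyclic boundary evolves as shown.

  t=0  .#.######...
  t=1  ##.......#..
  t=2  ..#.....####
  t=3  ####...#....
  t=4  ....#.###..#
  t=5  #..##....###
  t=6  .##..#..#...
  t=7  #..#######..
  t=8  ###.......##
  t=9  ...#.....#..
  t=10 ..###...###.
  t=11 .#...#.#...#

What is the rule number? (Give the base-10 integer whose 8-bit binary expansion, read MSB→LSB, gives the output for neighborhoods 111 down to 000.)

22

  [7] ### => .  t=0,i=4
  [6] ##. => .  t=0,i=8
  [5] #.# => .  t=0,i=2
  [4] #.. => #  t=0,i=9
  [3] .## => .  t=0,i=3
  [2] .#. => #  t=0,i=1
  [1] ..# => #  t=0,i=0
  [0] ... => .  t=0,i=10
  bits 00010110 = 22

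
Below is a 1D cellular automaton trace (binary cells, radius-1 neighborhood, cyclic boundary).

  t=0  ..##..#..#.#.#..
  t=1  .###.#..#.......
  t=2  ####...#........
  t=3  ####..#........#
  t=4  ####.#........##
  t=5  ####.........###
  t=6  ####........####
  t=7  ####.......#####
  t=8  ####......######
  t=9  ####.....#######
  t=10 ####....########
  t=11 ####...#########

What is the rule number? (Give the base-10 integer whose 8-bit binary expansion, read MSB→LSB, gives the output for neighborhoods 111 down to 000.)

202

  nb ###: next=#  (t=1,i=2, bit7=1)
  nb ##.: next=#  (t=0,i=3, bit6=1)
  nb #.#: next=.  (t=0,i=10, bit5=0)
  nb #..: next=.  (t=0,i=4, bit4=0)
  nb .##: next=#  (t=0,i=2, bit3=1)
  nb .#.: next=.  (t=0,i=6, bit2=0)
  nb ..#: next=#  (t=0,i=1, bit1=1)
  nb ...: next=.  (t=0,i=0, bit0=0)
  bits 11001010 = 202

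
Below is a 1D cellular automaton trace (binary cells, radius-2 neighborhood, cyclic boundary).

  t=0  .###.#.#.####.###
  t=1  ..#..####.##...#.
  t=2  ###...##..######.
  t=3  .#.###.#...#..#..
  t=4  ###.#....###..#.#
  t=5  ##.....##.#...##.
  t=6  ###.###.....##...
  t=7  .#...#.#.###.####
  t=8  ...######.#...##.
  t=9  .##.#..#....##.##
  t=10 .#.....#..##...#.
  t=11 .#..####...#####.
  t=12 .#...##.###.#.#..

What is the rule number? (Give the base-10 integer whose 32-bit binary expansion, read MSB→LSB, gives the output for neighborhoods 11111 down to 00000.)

1096997951

  nb #####: next=.  (t=2,i=12, bit31=0)
  nb ####.: next=#  (t=0,i=11, bit30=1)
  nb ###.#: next=.  (t=0,i=3, bit29=0)
  nb ###..: next=.  (t=2,i=2, bit28=0)
  nb ##.##: next=.  (t=0,i=0, bit27=0)
  nb ##.#.: next=.  (t=0,i=4, bit26=0)
  nb ##..#: next=.  (t=2,i=8, bit25=0)
  nb ##...: next=#  (t=1,i=12, bit24=1)
  nb #.###: next=.  (t=0,i=1, bit23=0)
  nb #.##.: next=#  (t=1,i=10, bit22=1)
  nb #.#.#: next=#  (t=0,i=5, bit21=1)
  nb #.#..: next=.  (t=3,i=7, bit20=0)
  nb #..##: next=.  (t=1,i=4, bit19=0)
  nb #..#.: next=.  (t=3,i=13, bit18=0)
  nb #...#: next=#  (t=1,i=0, bit17=1)
  nb #....: next=.  (t=4,i=6, bit16=0)
  nb .####: next=#  (t=0,i=10, bit15=1)
  nb .###.: next=#  (t=0,i=2, bit14=1)
  nb .##.#: next=.  (t=5,i=8, bit13=0)
  nb .##..: next=#  (t=1,i=11, bit12=1)
  nb .#.##: next=#  (t=0,i=8, bit11=1)
  nb .#.#.: next=#  (t=0,i=6, bit10=1)
  nb .#..#: next=.  (t=1,i=3, bit9=0)
  nb .#...: next=.  (t=1,i=16, bit8=0)
  nb ..###: next=.  (t=1,i=5, bit7=0)
  nb ..##.: next=.  (t=2,i=6, bit6=0)
  nb ..#.#: next=#  (t=3,i=1, bit5=1)
  nb ..#..: next=#  (t=1,i=2, bit4=1)
  nb ...##: next=#  (t=2,i=5, bit3=1)
  nb ...#.: next=#  (t=1,i=1, bit2=1)
  nb ....#: next=#  (t=4,i=7, bit1=1)
  nb .....: next=#  (t=5,i=4, bit0=1)
  bits 01000001011000101101110000111111 = 1096997951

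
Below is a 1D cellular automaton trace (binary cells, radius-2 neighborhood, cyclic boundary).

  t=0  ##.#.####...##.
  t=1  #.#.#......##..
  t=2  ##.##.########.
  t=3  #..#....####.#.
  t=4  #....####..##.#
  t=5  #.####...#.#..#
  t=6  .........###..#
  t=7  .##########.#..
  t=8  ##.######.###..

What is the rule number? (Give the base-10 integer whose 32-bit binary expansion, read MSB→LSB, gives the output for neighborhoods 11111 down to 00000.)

  #####|#  b31=1 t=2,i=8
  ####.|.  b30=0 t=0,i=7
  ###.#|#  b29=1 t=2,i=13
  ###..|.  b28=0 t=0,i=8
  ##.##|.  b27=0 t=0,i=14
  ##.#.|#  b26=1 t=0,i=2
  ##..#|#  b25=1 t=1,i=13
  ##...|.  b24=0 t=0,i=9
  #.###|.  b23=0 t=0,i=5
  #.##.|#  b22=1 t=0,i=0
  #.#.#|.  b21=0 t=0,i=3
  #.#..|#  b20=1 t=1,i=4
  #..##|.  b19=0 t=4,i=10
  #..#.|.  b18=0 t=1,i=14
  #...#|.  b17=0 t=0,i=10
  #....|#  b16=1 t=1,i=6
  .####|.  b15=0 t=0,i=6
  .###.|#  b14=1 t=6,i=10
  .##.#|.  b13=0 t=0,i=1
  .##..|#  b12=1 t=1,i=12
  .#.##|#  b11=1 t=0,i=4
  .#.#.|#  b10=1 t=1,i=1
  .#..#|.  b9=0 t=3,i=1
  .#...|.  b8=0 t=1,i=5
  ..###|#  b7=1 t=3,i=8
  ..##.|#  b6=1 t=0,i=12
  ..#.#|#  b5=1 t=1,i=0
  ..#..|.  b4=0 t=3,i=3
  ...##|#  b3=1 t=0,i=11
  ...#.|.  b2=0 t=5,i=8
  ....#|#  b1=1 t=1,i=9
  .....|#  b0=1 t=1,i=7
  bits 10100110010100010101110011101011 = 2790350059

2790350059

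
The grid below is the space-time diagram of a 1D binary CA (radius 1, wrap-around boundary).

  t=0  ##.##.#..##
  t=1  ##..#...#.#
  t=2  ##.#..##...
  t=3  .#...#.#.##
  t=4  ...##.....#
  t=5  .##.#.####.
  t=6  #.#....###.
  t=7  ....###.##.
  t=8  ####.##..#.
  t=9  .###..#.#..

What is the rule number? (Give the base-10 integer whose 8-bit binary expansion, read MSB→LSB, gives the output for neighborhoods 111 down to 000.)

195

  [7] ### => #  t=0,i=0
  [6] ##. => #  t=0,i=1
  [5] #.# => .  t=0,i=2
  [4] #.. => .  t=0,i=7
  [3] .## => .  t=0,i=3
  [2] .#. => .  t=0,i=6
  [1] ..# => #  t=0,i=8
  [0] ... => #  t=1,i=6
  bits 11000011 = 195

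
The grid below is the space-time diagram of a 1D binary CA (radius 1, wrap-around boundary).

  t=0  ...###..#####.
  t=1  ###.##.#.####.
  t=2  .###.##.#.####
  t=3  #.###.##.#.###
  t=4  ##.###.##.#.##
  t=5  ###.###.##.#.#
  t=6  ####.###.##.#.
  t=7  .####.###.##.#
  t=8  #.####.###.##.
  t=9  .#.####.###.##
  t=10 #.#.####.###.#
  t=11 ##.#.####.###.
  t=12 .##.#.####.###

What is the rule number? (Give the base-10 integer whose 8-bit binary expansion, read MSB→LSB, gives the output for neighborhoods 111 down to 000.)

  [7] ### => #  t=0,i=4
  [6] ##. => #  t=0,i=5
  [5] #.# => #  t=1,i=3
  [4] #.. => .  t=0,i=6
  [3] .## => .  t=0,i=3
  [2] .#. => .  t=1,i=7
  [1] ..# => #  t=0,i=2
  [0] ... => #  t=0,i=0
  bits 11100011 = 227

227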